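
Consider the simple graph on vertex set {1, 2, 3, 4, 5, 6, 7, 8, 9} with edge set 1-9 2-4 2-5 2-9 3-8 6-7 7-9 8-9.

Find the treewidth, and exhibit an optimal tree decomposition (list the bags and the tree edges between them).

The largest bag has 2 vertices, giving width 1; this decomposition certifies tw(G) ≤ 1. Since G has at least one edge (e.g. 7–9), it is not an edgeless graph, so tw(G) ≥ 1. Combining the bounds, tw(G) = 1.

Treewidth 1.
One such decomposition:
Bags: B1 = {7, 9}  B2 = {8, 9}  B3 = {1, 9}  B4 = {3, 8}  B5 = {2, 9}  B6 = {2, 4}  B7 = {2, 5}  B8 = {6, 7}
Tree: B1–B2, B2–B3, B2–B4, B1–B5, B5–B6, B5–B7, B1–B8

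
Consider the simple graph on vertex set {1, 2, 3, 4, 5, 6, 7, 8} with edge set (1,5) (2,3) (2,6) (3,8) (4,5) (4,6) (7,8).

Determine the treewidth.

A width-1 tree decomposition is:
Bags: B1 = {1, 5}  B2 = {4, 5}  B3 = {4, 6}  B4 = {2, 6}  B5 = {2, 3}  B6 = {3, 8}  B7 = {7, 8}
Tree: B1–B2, B2–B3, B3–B4, B4–B5, B5–B6, B6–B7
The largest bag has 2 vertices, giving width 1; this decomposition certifies tw(G) ≤ 1. G has an edge, so its treewidth is at least 1. The upper and lower bounds meet at 1, so that is the treewidth.

1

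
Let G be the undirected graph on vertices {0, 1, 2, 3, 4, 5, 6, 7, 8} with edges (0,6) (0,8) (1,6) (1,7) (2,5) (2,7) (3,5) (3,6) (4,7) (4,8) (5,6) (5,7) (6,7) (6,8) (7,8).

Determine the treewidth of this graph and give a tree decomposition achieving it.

Treewidth 2.
One such decomposition:
Bags: B1 = {6, 7, 8}  B2 = {5, 6, 7}  B3 = {2, 5, 7}  B4 = {4, 7, 8}  B5 = {1, 6, 7}  B6 = {3, 5, 6}  B7 = {0, 6, 8}
Tree: B1–B2, B2–B3, B1–B4, B1–B5, B2–B6, B1–B7

Each bag holds 3 vertices, so the decomposition has width 2, which upper-bounds the treewidth. On the other hand G contains the 3-clique {2, 5, 7}. A clique must lie in a single bag of any decomposition, so no decomposition can have width below 2. The upper and lower bounds meet at 2, so that is the treewidth.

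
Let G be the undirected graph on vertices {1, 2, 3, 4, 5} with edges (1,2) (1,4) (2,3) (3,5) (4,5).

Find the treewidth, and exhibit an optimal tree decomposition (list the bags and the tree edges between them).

Treewidth 2.
One such decomposition:
Bags: B1 = {1, 4, 5}  B2 = {1, 2, 5}  B3 = {2, 3, 5}
Tree: B1–B2, B2–B3

Every bag has size at most 3, so the width is 3 − 1 = 2 and tw(G) ≤ 2. The edges 5–4–1–2–3–5 form a cycle, so G is not a tree and its treewidth is at least 2. Therefore the treewidth is 2.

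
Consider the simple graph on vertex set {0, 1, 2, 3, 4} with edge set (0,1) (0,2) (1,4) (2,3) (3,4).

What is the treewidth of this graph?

2

A width-2 tree decomposition is:
Bags: B1 = {0, 1, 2}  B2 = {1, 2, 4}  B3 = {2, 3, 4}
Tree: B1–B2, B2–B3
The largest bag has 3 vertices, giving width 2; this decomposition certifies tw(G) ≤ 2. Since 2–0–1–4–3–2 is a cycle in G, G is not acyclic. Forests are exactly the graphs of treewidth ≤ 1, so tw(G) ≥ 2. Combining the bounds, tw(G) = 2.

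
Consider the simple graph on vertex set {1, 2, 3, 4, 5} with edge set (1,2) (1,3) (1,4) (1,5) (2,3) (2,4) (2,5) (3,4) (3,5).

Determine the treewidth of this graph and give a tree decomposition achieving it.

The largest bag has 4 vertices, giving width 3; this decomposition certifies tw(G) ≤ 3. For the lower bound, the 4 vertices {1, 2, 3, 4} are pairwise adjacent, and any tree decomposition puts a clique entirely inside one bag — forcing width ≥ 3. The upper and lower bounds meet at 3, so that is the treewidth.

Treewidth 3.
Bags: B1 = {1, 2, 3, 4}  B2 = {1, 2, 3, 5}
Tree: B1–B2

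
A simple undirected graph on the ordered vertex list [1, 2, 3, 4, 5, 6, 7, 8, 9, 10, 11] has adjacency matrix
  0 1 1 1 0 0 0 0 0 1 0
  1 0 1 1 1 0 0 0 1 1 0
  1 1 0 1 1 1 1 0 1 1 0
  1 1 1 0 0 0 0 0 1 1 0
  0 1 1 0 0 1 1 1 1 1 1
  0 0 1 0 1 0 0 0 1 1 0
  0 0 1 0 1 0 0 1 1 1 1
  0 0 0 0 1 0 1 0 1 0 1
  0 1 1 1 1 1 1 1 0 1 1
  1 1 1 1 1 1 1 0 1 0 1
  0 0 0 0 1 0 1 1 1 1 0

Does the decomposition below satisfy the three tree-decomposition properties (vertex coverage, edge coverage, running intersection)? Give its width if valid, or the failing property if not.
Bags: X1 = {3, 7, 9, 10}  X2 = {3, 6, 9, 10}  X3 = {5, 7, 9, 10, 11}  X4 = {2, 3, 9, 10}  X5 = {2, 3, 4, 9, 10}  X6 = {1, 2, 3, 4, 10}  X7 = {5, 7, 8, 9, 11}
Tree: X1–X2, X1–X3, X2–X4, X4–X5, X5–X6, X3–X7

No — edge (5,3) lies in no bag.

A tree decomposition must satisfy three properties: every vertex lies in some bag; for every edge, both endpoints lie together in some bag; and for every vertex, the bags containing it form a connected subtree. Here edge (5,3) lies in no bag, so the decomposition is invalid.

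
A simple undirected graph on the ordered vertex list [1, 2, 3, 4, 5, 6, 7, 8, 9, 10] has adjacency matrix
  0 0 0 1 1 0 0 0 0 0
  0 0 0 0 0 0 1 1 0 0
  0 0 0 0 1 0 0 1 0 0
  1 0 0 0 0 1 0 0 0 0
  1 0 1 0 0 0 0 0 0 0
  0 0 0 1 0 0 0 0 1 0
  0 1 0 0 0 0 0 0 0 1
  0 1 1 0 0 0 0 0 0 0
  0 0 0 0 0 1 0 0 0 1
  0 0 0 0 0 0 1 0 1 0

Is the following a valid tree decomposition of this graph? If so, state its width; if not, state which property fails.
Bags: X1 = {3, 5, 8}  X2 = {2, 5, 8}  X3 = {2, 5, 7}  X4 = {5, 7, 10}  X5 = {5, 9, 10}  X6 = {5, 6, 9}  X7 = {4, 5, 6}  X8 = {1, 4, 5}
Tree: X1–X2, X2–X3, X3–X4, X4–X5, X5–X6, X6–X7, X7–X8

Vertex coverage: the bags together contain {1, 2, 3, 4, 5, 6, 7, 8, 9, 10}, the full vertex set. Edge coverage: each edge of G has both endpoints in at least one bag. Running intersection: for every vertex, the bags containing it form a connected subtree. All three properties hold, so this is a valid tree decomposition of width max|bag| − 1 = 2, and hence tw(G) ≤ 2.

Yes; width 2.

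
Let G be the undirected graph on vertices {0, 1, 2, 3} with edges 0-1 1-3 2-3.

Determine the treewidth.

1

A width-1 tree decomposition is:
Bags: B1 = {0, 1}  B2 = {1, 3}  B3 = {2, 3}
Tree: B1–B2, B2–B3
Each bag holds 2 vertices, so the decomposition has width 1, which upper-bounds the treewidth. Any graph with an edge has treewidth ≥ 1, and G has the edge 0–1. Therefore the treewidth is 1.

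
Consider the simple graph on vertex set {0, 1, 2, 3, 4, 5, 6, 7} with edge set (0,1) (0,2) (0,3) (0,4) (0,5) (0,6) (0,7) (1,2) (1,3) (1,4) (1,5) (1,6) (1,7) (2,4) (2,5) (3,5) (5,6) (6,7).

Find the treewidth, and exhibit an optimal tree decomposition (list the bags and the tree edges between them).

Each bag holds 4 vertices, so the decomposition has width 3, which upper-bounds the treewidth. Conversely, {0, 1, 2, 4} is a clique of size 4, and the vertices of any clique must share a bag in every tree decomposition; so some bag has ≥ 4 vertices and tw(G) ≥ 3. Hence tw(G) = 3 exactly.

Treewidth 3.
One optimal decomposition is:
Bags: B1 = {0, 1, 5, 6}  B2 = {0, 1, 3, 5}  B3 = {0, 1, 2, 5}  B4 = {0, 1, 6, 7}  B5 = {0, 1, 2, 4}
Tree: B1–B2, B1–B3, B1–B4, B3–B5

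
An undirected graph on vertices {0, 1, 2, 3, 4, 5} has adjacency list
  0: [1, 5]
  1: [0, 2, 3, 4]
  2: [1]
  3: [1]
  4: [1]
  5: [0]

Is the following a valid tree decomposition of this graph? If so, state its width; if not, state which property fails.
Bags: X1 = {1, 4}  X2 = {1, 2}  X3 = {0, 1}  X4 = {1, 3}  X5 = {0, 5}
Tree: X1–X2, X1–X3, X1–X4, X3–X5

Yes; width 1.

Checking the three conditions: (i) the bags cover all of {0, 1, 2, 3, 4, 5}; (ii) for each edge, some bag contains both endpoints; (iii) the bags containing any fixed vertex form a subtree. All hold, so the decomposition is valid with width 2 − 1 = 1.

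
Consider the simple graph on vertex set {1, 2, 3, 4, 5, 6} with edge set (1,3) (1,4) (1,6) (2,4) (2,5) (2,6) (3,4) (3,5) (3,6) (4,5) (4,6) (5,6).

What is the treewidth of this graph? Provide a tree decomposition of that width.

Each bag holds 4 vertices, so the decomposition has width 3, which upper-bounds the treewidth. For the lower bound, the 4 vertices {2, 4, 5, 6} are pairwise adjacent, and any tree decomposition puts a clique entirely inside one bag — forcing width ≥ 3. Combining the bounds, tw(G) = 3.

Treewidth 3.
One such decomposition:
Bags: B1 = {2, 4, 5, 6}  B2 = {3, 4, 5, 6}  B3 = {1, 3, 4, 6}
Tree: B1–B2, B2–B3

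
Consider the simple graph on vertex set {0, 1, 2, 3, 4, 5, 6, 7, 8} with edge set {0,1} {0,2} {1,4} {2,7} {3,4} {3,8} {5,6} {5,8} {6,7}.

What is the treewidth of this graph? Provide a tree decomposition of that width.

Treewidth 2.
Bags: B1 = {0, 2, 7}  B2 = {0, 1, 7}  B3 = {1, 4, 7}  B4 = {3, 4, 7}  B5 = {3, 7, 8}  B6 = {5, 7, 8}  B7 = {5, 6, 7}
Tree: B1–B2, B2–B3, B3–B4, B4–B5, B5–B6, B6–B7

Every bag has size at most 3, so the width is 3 − 1 = 2 and tw(G) ≤ 2. For the lower bound, G contains the cycle 7–2–0–1–4–3–8–5–6–7, so G is not a forest; only forests have treewidth ≤ 1, hence tw(G) ≥ 2. Combining the bounds, tw(G) = 2.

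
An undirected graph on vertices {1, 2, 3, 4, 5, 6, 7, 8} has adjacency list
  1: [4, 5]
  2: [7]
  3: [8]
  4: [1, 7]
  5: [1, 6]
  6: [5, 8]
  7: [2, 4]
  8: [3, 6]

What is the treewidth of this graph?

A width-1 tree decomposition is:
Bags: B1 = {3, 8}  B2 = {6, 8}  B3 = {5, 6}  B4 = {1, 5}  B5 = {1, 4}  B6 = {4, 7}  B7 = {2, 7}
Tree: B1–B2, B2–B3, B3–B4, B4–B5, B5–B6, B6–B7
The largest bag has 2 vertices, giving width 1; this decomposition certifies tw(G) ≤ 1. G has an edge, so its treewidth is at least 1. The upper and lower bounds meet at 1, so that is the treewidth.

1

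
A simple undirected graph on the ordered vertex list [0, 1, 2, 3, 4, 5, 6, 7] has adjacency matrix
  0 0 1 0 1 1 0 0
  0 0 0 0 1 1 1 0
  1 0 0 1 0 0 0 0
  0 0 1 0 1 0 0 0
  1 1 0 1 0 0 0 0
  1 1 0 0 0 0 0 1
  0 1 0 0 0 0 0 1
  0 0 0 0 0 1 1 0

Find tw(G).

2

A width-2 tree decomposition is:
Bags: B1 = {1, 6, 7}  B2 = {1, 5, 7}  B3 = {1, 4, 5}  B4 = {0, 4, 5}  B5 = {0, 3, 4}  B6 = {0, 2, 3}
Tree: B1–B2, B2–B3, B3–B4, B4–B5, B5–B6
The largest bag has 3 vertices, giving width 2; this decomposition certifies tw(G) ≤ 2. The edges 6–7–5–1–6 form a cycle, so G is not a tree and its treewidth is at least 2. Hence tw(G) = 2 exactly.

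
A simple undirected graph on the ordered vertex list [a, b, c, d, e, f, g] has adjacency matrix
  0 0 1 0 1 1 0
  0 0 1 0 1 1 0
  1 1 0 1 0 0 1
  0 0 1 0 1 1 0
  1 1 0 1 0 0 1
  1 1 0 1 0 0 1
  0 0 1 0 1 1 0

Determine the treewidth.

A width-3 tree decomposition is:
Bags: B1 = {c, d, e, f}  B2 = {b, c, e, f}  B3 = {a, c, e, f}  B4 = {c, e, f, g}
Tree: B1–B2, B2–B3, B3–B4
The largest bag has 4 vertices, giving width 3; this decomposition certifies tw(G) ≤ 3. For the lower bound: the 4 vertex sets {d,e}, {b,c}, {f}, {a} are disjoint, each induces a connected subgraph, and every pair is joined by at least one edge of G. Contracting each set to a single vertex therefore yields K_{4} as a minor, and since treewidth is minor-monotone, tw(G) ≥ tw(K_{4}) = 3. The upper and lower bounds meet at 3, so that is the treewidth.

3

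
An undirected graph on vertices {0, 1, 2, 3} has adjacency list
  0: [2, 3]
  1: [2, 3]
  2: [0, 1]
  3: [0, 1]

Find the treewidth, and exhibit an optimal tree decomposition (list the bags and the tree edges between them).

Treewidth 2.
One such decomposition:
Bags: B1 = {0, 1, 3}  B2 = {0, 1, 2}
Tree: B1–B2

The largest bag has 3 vertices, giving width 2; this decomposition certifies tw(G) ≤ 2. The edges 0–3–1–2–0 form a cycle, so G is not a tree and its treewidth is at least 2. Hence tw(G) = 2 exactly.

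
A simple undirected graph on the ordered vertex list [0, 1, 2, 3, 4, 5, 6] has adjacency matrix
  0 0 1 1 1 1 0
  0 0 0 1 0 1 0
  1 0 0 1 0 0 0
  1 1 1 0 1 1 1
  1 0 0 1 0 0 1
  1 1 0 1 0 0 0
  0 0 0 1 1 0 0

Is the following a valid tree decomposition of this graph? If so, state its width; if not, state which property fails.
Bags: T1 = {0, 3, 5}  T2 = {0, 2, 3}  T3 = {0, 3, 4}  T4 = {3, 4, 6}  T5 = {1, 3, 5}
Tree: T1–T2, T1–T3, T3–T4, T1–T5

Yes; width 2.

Checking the three conditions: (i) the bags cover all of {0, 1, 2, 3, 4, 5, 6}; (ii) for each edge, some bag contains both endpoints; (iii) the bags containing any fixed vertex form a subtree. All hold, so the decomposition is valid with width 3 − 1 = 2.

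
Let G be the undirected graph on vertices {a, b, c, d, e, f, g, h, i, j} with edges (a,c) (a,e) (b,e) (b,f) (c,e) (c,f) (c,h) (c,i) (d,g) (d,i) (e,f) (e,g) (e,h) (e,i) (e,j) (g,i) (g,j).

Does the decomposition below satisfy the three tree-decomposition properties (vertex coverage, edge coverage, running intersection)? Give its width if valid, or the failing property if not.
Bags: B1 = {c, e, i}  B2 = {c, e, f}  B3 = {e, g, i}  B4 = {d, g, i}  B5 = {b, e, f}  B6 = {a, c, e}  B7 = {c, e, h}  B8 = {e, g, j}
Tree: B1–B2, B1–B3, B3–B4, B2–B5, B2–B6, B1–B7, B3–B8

Yes; width 2.

Every vertex of G appears in some bag (union = {a, b, c, d, e, f, g, h, i, j}); every edge is covered by a bag; and for each vertex v the set of bags containing v is connected in the bag tree. The decomposition is therefore valid. The largest bag has 3 vertices, so the width is 2.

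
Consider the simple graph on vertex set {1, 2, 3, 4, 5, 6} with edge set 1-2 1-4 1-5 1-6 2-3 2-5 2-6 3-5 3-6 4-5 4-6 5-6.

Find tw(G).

3

A width-3 tree decomposition is:
Bags: B1 = {1, 2, 5, 6}  B2 = {1, 4, 5, 6}  B3 = {2, 3, 5, 6}
Tree: B1–B2, B1–B3
Every bag has size at most 4, so the width is 4 − 1 = 3 and tw(G) ≤ 3. For the lower bound, the 4 vertices {1, 2, 5, 6} are pairwise adjacent, and any tree decomposition puts a clique entirely inside one bag — forcing width ≥ 3. Therefore the treewidth is 3.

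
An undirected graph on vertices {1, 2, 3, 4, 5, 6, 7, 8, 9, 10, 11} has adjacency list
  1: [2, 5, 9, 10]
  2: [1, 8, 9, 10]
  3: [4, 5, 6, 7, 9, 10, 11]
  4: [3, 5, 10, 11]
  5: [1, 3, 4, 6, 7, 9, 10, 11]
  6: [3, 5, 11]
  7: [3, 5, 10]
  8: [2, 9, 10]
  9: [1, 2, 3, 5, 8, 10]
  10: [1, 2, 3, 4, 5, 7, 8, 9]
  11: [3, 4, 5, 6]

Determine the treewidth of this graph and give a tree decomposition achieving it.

Treewidth 3.
One such decomposition:
Bags: B1 = {3, 5, 9, 10}  B2 = {3, 5, 7, 10}  B3 = {1, 5, 9, 10}  B4 = {1, 2, 9, 10}  B5 = {3, 4, 5, 10}  B6 = {2, 8, 9, 10}  B7 = {3, 4, 5, 11}  B8 = {3, 5, 6, 11}
Tree: B1–B2, B1–B3, B3–B4, B2–B5, B4–B6, B5–B7, B7–B8

Each bag holds 4 vertices, so the decomposition has width 3, which upper-bounds the treewidth. On the other hand G contains the 4-clique {2, 8, 9, 10}. A clique must lie in a single bag of any decomposition, so no decomposition can have width below 3. The upper and lower bounds meet at 3, so that is the treewidth.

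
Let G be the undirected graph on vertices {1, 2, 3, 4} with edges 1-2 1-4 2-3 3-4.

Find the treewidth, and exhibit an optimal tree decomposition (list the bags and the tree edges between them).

Treewidth 2.
One such decomposition:
Bags: B1 = {1, 2, 4}  B2 = {2, 3, 4}
Tree: B1–B2

The largest bag has 3 vertices, giving width 2; this decomposition certifies tw(G) ≤ 2. Since 2–1–4–3–2 is a cycle in G, G is not acyclic. Forests are exactly the graphs of treewidth ≤ 1, so tw(G) ≥ 2. Therefore the treewidth is 2.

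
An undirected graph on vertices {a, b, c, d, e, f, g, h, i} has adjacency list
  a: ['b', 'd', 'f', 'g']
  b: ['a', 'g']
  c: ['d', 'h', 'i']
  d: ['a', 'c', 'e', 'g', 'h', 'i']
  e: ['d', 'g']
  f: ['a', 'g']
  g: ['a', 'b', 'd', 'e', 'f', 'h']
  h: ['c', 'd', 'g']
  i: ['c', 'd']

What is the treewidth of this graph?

A width-2 tree decomposition is:
Bags: B1 = {c, d, h}  B2 = {d, g, h}  B3 = {d, e, g}  B4 = {a, d, g}  B5 = {c, d, i}  B6 = {a, f, g}  B7 = {a, b, g}
Tree: B1–B2, B2–B3, B3–B4, B1–B5, B4–B6, B4–B7
Every bag has size at most 3, so the width is 3 − 1 = 2 and tw(G) ≤ 2. For the lower bound, the 3 vertices {d, e, g} are pairwise adjacent, and any tree decomposition puts a clique entirely inside one bag — forcing width ≥ 2. Combining the bounds, tw(G) = 2.

2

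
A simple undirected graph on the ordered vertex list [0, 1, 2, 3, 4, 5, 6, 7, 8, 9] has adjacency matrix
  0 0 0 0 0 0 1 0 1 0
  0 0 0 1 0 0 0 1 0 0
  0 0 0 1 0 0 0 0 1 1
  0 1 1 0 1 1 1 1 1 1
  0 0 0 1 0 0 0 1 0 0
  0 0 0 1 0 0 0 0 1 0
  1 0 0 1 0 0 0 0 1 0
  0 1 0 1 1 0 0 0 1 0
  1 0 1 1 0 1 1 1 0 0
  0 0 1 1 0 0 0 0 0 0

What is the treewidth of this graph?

A width-2 tree decomposition is:
Bags: B1 = {3, 7, 8}  B2 = {3, 6, 8}  B3 = {0, 6, 8}  B4 = {3, 5, 8}  B5 = {2, 3, 8}  B6 = {3, 4, 7}  B7 = {2, 3, 9}  B8 = {1, 3, 7}
Tree: B1–B2, B2–B3, B1–B4, B2–B5, B1–B6, B5–B7, B6–B8
The largest bag has 3 vertices, giving width 2; this decomposition certifies tw(G) ≤ 2. On the other hand G contains the 3-clique {0, 6, 8}. A clique must lie in a single bag of any decomposition, so no decomposition can have width below 2. The upper and lower bounds meet at 2, so that is the treewidth.

2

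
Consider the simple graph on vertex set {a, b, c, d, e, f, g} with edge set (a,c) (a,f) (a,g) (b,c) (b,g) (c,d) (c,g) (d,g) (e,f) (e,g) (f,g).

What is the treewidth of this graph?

A width-2 tree decomposition is:
Bags: B1 = {a, c, g}  B2 = {b, c, g}  B3 = {a, f, g}  B4 = {c, d, g}  B5 = {e, f, g}
Tree: B1–B2, B1–B3, B1–B4, B3–B5
Each bag holds 3 vertices, so the decomposition has width 2, which upper-bounds the treewidth. Conversely, {e, f, g} is a clique of size 3, and the vertices of any clique must share a bag in every tree decomposition; so some bag has ≥ 3 vertices and tw(G) ≥ 2. Therefore the treewidth is 2.

2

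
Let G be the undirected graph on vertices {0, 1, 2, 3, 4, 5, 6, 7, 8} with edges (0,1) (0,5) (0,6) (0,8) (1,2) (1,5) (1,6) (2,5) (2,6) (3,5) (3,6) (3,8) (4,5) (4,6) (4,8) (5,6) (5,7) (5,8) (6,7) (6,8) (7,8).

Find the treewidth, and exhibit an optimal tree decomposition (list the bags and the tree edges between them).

The largest bag has 4 vertices, giving width 3; this decomposition certifies tw(G) ≤ 3. For the lower bound, the 4 vertices {0, 5, 6, 8} are pairwise adjacent, and any tree decomposition puts a clique entirely inside one bag — forcing width ≥ 3. Therefore the treewidth is 3.

Treewidth 3.
One such decomposition:
Bags: B1 = {0, 1, 5, 6}  B2 = {0, 5, 6, 8}  B3 = {3, 5, 6, 8}  B4 = {4, 5, 6, 8}  B5 = {1, 2, 5, 6}  B6 = {5, 6, 7, 8}
Tree: B1–B2, B2–B3, B2–B4, B1–B5, B2–B6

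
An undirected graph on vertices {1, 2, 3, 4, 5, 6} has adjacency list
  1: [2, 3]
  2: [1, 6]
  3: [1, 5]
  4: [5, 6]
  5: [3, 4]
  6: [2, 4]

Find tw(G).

A width-2 tree decomposition is:
Bags: B1 = {3, 4, 5}  B2 = {3, 4, 6}  B3 = {2, 3, 6}  B4 = {1, 2, 3}
Tree: B1–B2, B2–B3, B3–B4
The largest bag has 3 vertices, giving width 2; this decomposition certifies tw(G) ≤ 2. Since 3–5–4–6–2–1–3 is a cycle in G, G is not acyclic. Forests are exactly the graphs of treewidth ≤ 1, so tw(G) ≥ 2. Therefore the treewidth is 2.

2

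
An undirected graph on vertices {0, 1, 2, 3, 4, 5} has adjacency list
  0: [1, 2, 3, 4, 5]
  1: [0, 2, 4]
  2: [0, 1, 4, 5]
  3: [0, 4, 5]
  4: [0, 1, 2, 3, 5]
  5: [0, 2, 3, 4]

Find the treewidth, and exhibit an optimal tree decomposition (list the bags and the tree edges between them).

Each bag holds 4 vertices, so the decomposition has width 3, which upper-bounds the treewidth. For the lower bound, the 4 vertices {0, 1, 2, 4} are pairwise adjacent, and any tree decomposition puts a clique entirely inside one bag — forcing width ≥ 3. Combining the bounds, tw(G) = 3.

Treewidth 3.
One optimal decomposition is:
Bags: B1 = {0, 2, 4, 5}  B2 = {0, 1, 2, 4}  B3 = {0, 3, 4, 5}
Tree: B1–B2, B1–B3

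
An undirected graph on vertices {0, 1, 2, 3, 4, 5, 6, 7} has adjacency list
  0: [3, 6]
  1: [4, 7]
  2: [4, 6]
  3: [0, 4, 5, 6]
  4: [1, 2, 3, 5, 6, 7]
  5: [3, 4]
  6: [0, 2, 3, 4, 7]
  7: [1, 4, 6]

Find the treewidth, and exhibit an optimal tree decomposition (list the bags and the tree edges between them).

Treewidth 2.
One such decomposition:
Bags: B1 = {3, 4, 5}  B2 = {3, 4, 6}  B3 = {4, 6, 7}  B4 = {0, 3, 6}  B5 = {2, 4, 6}  B6 = {1, 4, 7}
Tree: B1–B2, B2–B3, B2–B4, B2–B5, B3–B6

Every bag has size at most 3, so the width is 3 − 1 = 2 and tw(G) ≤ 2. On the other hand G contains the 3-clique {0, 3, 6}. A clique must lie in a single bag of any decomposition, so no decomposition can have width below 2. The upper and lower bounds meet at 2, so that is the treewidth.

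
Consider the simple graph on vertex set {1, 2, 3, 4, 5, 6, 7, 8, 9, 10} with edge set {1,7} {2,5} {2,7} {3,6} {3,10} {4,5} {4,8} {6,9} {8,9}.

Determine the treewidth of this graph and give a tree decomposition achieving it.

Each bag holds 2 vertices, so the decomposition has width 1, which upper-bounds the treewidth. Any graph with an edge has treewidth ≥ 1, and G has the edge 10–3. Hence tw(G) = 1 exactly.

Treewidth 1.
One such decomposition:
Bags: B1 = {3, 10}  B2 = {3, 6}  B3 = {6, 9}  B4 = {8, 9}  B5 = {4, 8}  B6 = {4, 5}  B7 = {2, 5}  B8 = {2, 7}  B9 = {1, 7}
Tree: B1–B2, B2–B3, B3–B4, B4–B5, B5–B6, B6–B7, B7–B8, B8–B9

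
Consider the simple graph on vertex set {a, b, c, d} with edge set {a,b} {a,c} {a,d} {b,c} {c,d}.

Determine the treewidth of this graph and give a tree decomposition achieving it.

Treewidth 2.
One such decomposition:
Bags: B1 = {a, c, d}  B2 = {a, b, c}
Tree: B1–B2

Each bag holds 3 vertices, so the decomposition has width 2, which upper-bounds the treewidth. Conversely, {a, c, d} is a clique of size 3, and the vertices of any clique must share a bag in every tree decomposition; so some bag has ≥ 3 vertices and tw(G) ≥ 2. The upper and lower bounds meet at 2, so that is the treewidth.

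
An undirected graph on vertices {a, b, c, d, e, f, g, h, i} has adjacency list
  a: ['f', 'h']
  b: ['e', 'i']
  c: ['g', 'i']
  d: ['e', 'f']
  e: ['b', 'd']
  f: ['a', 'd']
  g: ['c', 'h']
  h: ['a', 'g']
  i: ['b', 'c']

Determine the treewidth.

2

A width-2 tree decomposition is:
Bags: B1 = {a, g, h}  B2 = {a, c, g}  B3 = {a, c, i}  B4 = {a, b, i}  B5 = {a, b, e}  B6 = {a, d, e}  B7 = {a, d, f}
Tree: B1–B2, B2–B3, B3–B4, B4–B5, B5–B6, B6–B7
Each bag holds 3 vertices, so the decomposition has width 2, which upper-bounds the treewidth. Since a–h–g–c–i–b–e–d–f–a is a cycle in G, G is not acyclic. Forests are exactly the graphs of treewidth ≤ 1, so tw(G) ≥ 2. The upper and lower bounds meet at 2, so that is the treewidth.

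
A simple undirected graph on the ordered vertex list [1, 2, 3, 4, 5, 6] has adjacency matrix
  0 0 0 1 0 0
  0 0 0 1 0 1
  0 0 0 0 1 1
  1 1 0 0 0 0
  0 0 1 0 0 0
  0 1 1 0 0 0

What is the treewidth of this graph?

A width-1 tree decomposition is:
Bags: B1 = {3, 5}  B2 = {3, 6}  B3 = {2, 6}  B4 = {2, 4}  B5 = {1, 4}
Tree: B1–B2, B2–B3, B3–B4, B4–B5
The largest bag has 2 vertices, giving width 1; this decomposition certifies tw(G) ≤ 1. Any graph with an edge has treewidth ≥ 1, and G has the edge 5–3. Hence tw(G) = 1 exactly.

1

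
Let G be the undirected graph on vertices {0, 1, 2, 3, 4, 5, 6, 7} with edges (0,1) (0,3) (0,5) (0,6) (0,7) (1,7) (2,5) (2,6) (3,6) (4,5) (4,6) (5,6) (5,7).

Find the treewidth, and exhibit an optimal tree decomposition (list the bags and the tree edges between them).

The largest bag has 3 vertices, giving width 2; this decomposition certifies tw(G) ≤ 2. Conversely, {0, 1, 7} is a clique of size 3, and the vertices of any clique must share a bag in every tree decomposition; so some bag has ≥ 3 vertices and tw(G) ≥ 2. The upper and lower bounds meet at 2, so that is the treewidth.

Treewidth 2.
One optimal decomposition is:
Bags: B1 = {0, 5, 7}  B2 = {0, 1, 7}  B3 = {0, 5, 6}  B4 = {4, 5, 6}  B5 = {2, 5, 6}  B6 = {0, 3, 6}
Tree: B1–B2, B1–B3, B3–B4, B4–B5, B3–B6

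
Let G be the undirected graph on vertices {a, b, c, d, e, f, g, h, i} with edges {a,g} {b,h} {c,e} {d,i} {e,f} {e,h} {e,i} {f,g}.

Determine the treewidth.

A width-1 tree decomposition is:
Bags: B1 = {e, h}  B2 = {c, e}  B3 = {e, i}  B4 = {e, f}  B5 = {f, g}  B6 = {b, h}  B7 = {d, i}  B8 = {a, g}
Tree: B1–B2, B2–B3, B1–B4, B4–B5, B1–B6, B3–B7, B5–B8
Every bag has size at most 2, so the width is 2 − 1 = 1 and tw(G) ≤ 1. Any graph with an edge has treewidth ≥ 1, and G has the edge h–e. The upper and lower bounds meet at 1, so that is the treewidth.

1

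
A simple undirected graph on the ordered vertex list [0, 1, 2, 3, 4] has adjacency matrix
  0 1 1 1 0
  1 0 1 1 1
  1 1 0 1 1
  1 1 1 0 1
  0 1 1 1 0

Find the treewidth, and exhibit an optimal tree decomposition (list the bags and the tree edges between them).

Every bag has size at most 4, so the width is 4 − 1 = 3 and tw(G) ≤ 3. For the lower bound, the 4 vertices {0, 1, 2, 3} are pairwise adjacent, and any tree decomposition puts a clique entirely inside one bag — forcing width ≥ 3. Therefore the treewidth is 3.

Treewidth 3.
One such decomposition:
Bags: B1 = {0, 1, 2, 3}  B2 = {1, 2, 3, 4}
Tree: B1–B2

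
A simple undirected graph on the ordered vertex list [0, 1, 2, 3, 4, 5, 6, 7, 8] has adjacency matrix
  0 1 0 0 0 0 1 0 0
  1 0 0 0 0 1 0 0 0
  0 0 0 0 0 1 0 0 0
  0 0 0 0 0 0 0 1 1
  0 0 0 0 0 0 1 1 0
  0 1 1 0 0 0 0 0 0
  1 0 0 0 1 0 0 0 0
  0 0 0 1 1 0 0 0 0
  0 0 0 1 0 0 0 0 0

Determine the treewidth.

A width-1 tree decomposition is:
Bags: B1 = {2, 5}  B2 = {1, 5}  B3 = {0, 1}  B4 = {0, 6}  B5 = {4, 6}  B6 = {4, 7}  B7 = {3, 7}  B8 = {3, 8}
Tree: B1–B2, B2–B3, B3–B4, B4–B5, B5–B6, B6–B7, B7–B8
The largest bag has 2 vertices, giving width 1; this decomposition certifies tw(G) ≤ 1. G has an edge, so its treewidth is at least 1. Combining the bounds, tw(G) = 1.

1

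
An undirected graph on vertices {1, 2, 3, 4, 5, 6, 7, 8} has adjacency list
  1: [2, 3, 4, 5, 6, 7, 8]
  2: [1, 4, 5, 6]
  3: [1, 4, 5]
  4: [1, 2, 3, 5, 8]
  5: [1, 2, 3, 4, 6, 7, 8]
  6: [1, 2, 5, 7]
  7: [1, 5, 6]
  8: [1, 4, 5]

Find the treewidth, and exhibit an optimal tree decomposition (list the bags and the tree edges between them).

The largest bag has 4 vertices, giving width 3; this decomposition certifies tw(G) ≤ 3. Conversely, {1, 4, 5, 8} is a clique of size 4, and the vertices of any clique must share a bag in every tree decomposition; so some bag has ≥ 4 vertices and tw(G) ≥ 3. Combining the bounds, tw(G) = 3.

Treewidth 3.
One such decomposition:
Bags: B1 = {1, 5, 6, 7}  B2 = {1, 2, 5, 6}  B3 = {1, 2, 4, 5}  B4 = {1, 3, 4, 5}  B5 = {1, 4, 5, 8}
Tree: B1–B2, B2–B3, B3–B4, B3–B5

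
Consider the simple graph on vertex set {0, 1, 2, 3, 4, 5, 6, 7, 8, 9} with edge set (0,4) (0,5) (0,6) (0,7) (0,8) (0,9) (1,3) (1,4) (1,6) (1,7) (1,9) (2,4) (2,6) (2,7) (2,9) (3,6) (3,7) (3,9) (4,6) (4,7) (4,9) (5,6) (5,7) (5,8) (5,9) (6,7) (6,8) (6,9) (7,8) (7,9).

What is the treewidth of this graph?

4

A width-4 tree decomposition is:
Bags: B1 = {0, 4, 6, 7, 9}  B2 = {0, 5, 6, 7, 9}  B3 = {2, 4, 6, 7, 9}  B4 = {1, 4, 6, 7, 9}  B5 = {0, 5, 6, 7, 8}  B6 = {1, 3, 6, 7, 9}
Tree: B1–B2, B1–B3, B1–B4, B2–B5, B4–B6
The largest bag has 5 vertices, giving width 4; this decomposition certifies tw(G) ≤ 4. For the lower bound, the 5 vertices {0, 5, 6, 7, 8} are pairwise adjacent, and any tree decomposition puts a clique entirely inside one bag — forcing width ≥ 4. Combining the bounds, tw(G) = 4.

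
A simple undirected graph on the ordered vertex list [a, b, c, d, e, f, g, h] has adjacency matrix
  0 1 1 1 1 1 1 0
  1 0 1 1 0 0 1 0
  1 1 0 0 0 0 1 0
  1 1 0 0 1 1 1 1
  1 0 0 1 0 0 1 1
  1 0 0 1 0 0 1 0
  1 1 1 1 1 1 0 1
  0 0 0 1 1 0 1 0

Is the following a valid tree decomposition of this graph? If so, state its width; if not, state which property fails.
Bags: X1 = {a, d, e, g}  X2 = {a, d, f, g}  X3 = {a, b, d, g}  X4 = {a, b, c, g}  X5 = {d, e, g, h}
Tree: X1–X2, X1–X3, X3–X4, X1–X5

Checking the three conditions: (i) the bags cover all of {a, b, c, d, e, f, g, h}; (ii) for each edge, some bag contains both endpoints; (iii) the bags containing any fixed vertex form a subtree. All hold, so the decomposition is valid with width 4 − 1 = 3.

Yes; width 3.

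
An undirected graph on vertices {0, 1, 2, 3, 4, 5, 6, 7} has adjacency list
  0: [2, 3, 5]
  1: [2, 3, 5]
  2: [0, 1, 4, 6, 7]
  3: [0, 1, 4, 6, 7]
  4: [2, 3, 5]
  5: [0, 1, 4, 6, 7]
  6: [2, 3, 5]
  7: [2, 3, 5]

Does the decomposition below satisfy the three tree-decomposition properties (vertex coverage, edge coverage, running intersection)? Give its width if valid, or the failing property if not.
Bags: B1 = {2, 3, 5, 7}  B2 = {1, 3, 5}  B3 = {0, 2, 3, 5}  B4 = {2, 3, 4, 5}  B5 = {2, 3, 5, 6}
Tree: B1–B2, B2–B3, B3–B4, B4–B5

A tree decomposition must satisfy three properties: every vertex lies in some bag; for every edge, both endpoints lie together in some bag; and for every vertex, the bags containing it form a connected subtree. Here edge (2,1) lies in no bag, so the decomposition is invalid.

No — edge (2,1) lies in no bag.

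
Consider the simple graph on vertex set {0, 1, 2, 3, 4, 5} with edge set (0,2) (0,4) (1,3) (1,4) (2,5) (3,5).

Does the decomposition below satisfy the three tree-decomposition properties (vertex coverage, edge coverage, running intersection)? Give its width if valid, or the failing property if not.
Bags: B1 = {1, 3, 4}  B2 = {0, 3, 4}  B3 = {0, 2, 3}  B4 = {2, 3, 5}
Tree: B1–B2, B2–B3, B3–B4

Every vertex of G appears in some bag (union = {0, 1, 2, 3, 4, 5}); every edge is covered by a bag; and for each vertex v the set of bags containing v is connected in the bag tree. The decomposition is therefore valid. The largest bag has 3 vertices, so the width is 2.

Yes; width 2.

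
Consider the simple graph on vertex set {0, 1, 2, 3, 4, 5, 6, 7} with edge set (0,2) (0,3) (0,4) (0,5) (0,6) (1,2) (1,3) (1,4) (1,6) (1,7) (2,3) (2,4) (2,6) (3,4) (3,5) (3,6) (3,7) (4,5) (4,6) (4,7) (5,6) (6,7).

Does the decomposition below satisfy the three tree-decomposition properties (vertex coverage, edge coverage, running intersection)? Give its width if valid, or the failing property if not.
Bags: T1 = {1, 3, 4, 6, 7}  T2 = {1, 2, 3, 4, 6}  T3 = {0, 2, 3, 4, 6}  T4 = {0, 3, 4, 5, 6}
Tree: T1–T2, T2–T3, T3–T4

Yes; width 4.

Checking the three conditions: (i) the bags cover all of {0, 1, 2, 3, 4, 5, 6, 7}; (ii) for each edge, some bag contains both endpoints; (iii) the bags containing any fixed vertex form a subtree. All hold, so the decomposition is valid with width 5 − 1 = 4.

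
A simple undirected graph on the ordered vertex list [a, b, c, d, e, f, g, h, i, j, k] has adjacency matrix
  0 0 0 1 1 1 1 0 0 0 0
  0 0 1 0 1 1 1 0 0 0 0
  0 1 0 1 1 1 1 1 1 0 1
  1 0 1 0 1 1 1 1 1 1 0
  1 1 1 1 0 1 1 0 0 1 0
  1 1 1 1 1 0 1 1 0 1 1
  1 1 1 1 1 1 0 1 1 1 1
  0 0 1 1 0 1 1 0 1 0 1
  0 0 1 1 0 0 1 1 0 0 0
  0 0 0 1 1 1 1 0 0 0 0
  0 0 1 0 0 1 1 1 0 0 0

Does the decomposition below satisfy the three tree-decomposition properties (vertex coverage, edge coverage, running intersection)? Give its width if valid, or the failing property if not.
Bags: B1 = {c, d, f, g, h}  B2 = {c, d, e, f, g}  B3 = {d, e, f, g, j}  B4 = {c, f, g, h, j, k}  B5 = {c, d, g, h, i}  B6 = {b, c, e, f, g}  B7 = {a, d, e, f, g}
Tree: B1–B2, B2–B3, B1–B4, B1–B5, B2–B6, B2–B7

No — bags containing vertex j are not connected in the tree.

A tree decomposition must satisfy three properties: every vertex lies in some bag; for every edge, both endpoints lie together in some bag; and for every vertex, the bags containing it form a connected subtree. Here bags containing vertex j are not connected in the tree, so the decomposition is invalid.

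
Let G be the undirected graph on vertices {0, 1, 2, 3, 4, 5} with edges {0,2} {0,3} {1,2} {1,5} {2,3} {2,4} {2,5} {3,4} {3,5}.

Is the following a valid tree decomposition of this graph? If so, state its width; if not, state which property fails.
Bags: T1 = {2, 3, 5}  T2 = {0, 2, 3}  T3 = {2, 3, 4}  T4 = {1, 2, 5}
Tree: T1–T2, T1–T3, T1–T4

Yes; width 2.

Every vertex of G appears in some bag (union = {0, 1, 2, 3, 4, 5}); every edge is covered by a bag; and for each vertex v the set of bags containing v is connected in the bag tree. The decomposition is therefore valid. The largest bag has 3 vertices, so the width is 2.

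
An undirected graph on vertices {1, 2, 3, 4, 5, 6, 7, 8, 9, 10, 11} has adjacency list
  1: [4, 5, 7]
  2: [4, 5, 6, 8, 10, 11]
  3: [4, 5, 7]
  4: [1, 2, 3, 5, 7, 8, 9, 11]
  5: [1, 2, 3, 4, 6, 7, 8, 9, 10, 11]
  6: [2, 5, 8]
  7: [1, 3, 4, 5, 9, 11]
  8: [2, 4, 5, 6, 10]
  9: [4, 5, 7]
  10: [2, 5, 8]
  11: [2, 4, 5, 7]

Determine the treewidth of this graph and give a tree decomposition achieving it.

Treewidth 3.
One such decomposition:
Bags: B1 = {2, 4, 5, 11}  B2 = {4, 5, 7, 11}  B3 = {1, 4, 5, 7}  B4 = {3, 4, 5, 7}  B5 = {4, 5, 7, 9}  B6 = {2, 4, 5, 8}  B7 = {2, 5, 6, 8}  B8 = {2, 5, 8, 10}
Tree: B1–B2, B2–B3, B2–B4, B3–B5, B1–B6, B6–B7, B6–B8

Every bag has size at most 4, so the width is 4 − 1 = 3 and tw(G) ≤ 3. For the lower bound, the 4 vertices {2, 5, 8, 10} are pairwise adjacent, and any tree decomposition puts a clique entirely inside one bag — forcing width ≥ 3. Therefore the treewidth is 3.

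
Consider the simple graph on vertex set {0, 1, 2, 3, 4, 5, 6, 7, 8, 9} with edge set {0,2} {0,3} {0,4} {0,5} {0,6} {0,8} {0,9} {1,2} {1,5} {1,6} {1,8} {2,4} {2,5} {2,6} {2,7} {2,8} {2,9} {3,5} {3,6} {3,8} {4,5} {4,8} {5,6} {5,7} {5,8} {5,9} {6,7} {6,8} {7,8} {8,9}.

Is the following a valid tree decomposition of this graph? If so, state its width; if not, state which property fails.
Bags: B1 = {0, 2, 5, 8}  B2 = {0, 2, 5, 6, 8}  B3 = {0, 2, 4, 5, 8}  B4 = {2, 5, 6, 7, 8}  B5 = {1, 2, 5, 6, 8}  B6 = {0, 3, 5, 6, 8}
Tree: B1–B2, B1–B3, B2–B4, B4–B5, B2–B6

A tree decomposition must satisfy three properties: every vertex lies in some bag; for every edge, both endpoints lie together in some bag; and for every vertex, the bags containing it form a connected subtree. Here vertex 9 appears in no bag, so the decomposition is invalid.

No — vertex 9 appears in no bag.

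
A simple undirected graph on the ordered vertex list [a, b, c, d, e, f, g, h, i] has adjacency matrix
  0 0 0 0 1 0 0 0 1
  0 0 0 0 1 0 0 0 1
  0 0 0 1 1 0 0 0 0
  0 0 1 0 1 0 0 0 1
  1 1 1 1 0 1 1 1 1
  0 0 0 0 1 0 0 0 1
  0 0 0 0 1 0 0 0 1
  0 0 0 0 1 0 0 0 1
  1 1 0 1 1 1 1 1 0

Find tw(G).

2

A width-2 tree decomposition is:
Bags: B1 = {e, f, i}  B2 = {a, e, i}  B3 = {d, e, i}  B4 = {e, h, i}  B5 = {b, e, i}  B6 = {e, g, i}  B7 = {c, d, e}
Tree: B1–B2, B1–B3, B2–B4, B3–B5, B5–B6, B3–B7
Each bag holds 3 vertices, so the decomposition has width 2, which upper-bounds the treewidth. Conversely, {c, d, e} is a clique of size 3, and the vertices of any clique must share a bag in every tree decomposition; so some bag has ≥ 3 vertices and tw(G) ≥ 2. Combining the bounds, tw(G) = 2.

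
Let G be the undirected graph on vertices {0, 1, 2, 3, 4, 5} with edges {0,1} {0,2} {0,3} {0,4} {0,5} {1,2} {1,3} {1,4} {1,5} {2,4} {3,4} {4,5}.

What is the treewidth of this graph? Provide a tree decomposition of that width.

Treewidth 3.
Bags: B1 = {0, 1, 2, 4}  B2 = {0, 1, 4, 5}  B3 = {0, 1, 3, 4}
Tree: B1–B2, B2–B3

Each bag holds 4 vertices, so the decomposition has width 3, which upper-bounds the treewidth. On the other hand G contains the 4-clique {0, 1, 2, 4}. A clique must lie in a single bag of any decomposition, so no decomposition can have width below 3. Hence tw(G) = 3 exactly.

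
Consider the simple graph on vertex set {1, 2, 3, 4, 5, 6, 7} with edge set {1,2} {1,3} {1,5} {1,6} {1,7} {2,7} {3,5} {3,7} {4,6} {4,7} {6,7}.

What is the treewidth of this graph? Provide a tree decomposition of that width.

Each bag holds 3 vertices, so the decomposition has width 2, which upper-bounds the treewidth. For the lower bound, the 3 vertices {1, 3, 5} are pairwise adjacent, and any tree decomposition puts a clique entirely inside one bag — forcing width ≥ 2. The upper and lower bounds meet at 2, so that is the treewidth.

Treewidth 2.
One optimal decomposition is:
Bags: B1 = {1, 6, 7}  B2 = {1, 2, 7}  B3 = {4, 6, 7}  B4 = {1, 3, 7}  B5 = {1, 3, 5}
Tree: B1–B2, B1–B3, B2–B4, B4–B5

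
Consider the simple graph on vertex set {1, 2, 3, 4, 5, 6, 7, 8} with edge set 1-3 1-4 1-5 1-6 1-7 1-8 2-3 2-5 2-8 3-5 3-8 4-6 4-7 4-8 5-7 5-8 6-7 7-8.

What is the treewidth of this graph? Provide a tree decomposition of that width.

Every bag has size at most 4, so the width is 4 − 1 = 3 and tw(G) ≤ 3. On the other hand G contains the 4-clique {1, 3, 5, 8}. A clique must lie in a single bag of any decomposition, so no decomposition can have width below 3. Combining the bounds, tw(G) = 3.

Treewidth 3.
Bags: B1 = {1, 4, 6, 7}  B2 = {1, 4, 7, 8}  B3 = {1, 5, 7, 8}  B4 = {1, 3, 5, 8}  B5 = {2, 3, 5, 8}
Tree: B1–B2, B2–B3, B3–B4, B4–B5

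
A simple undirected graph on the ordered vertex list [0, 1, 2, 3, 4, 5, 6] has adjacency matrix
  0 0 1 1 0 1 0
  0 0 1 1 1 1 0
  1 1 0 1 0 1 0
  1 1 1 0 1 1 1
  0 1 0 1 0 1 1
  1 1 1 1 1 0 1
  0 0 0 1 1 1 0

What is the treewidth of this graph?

A width-3 tree decomposition is:
Bags: B1 = {1, 3, 4, 5}  B2 = {3, 4, 5, 6}  B3 = {1, 2, 3, 5}  B4 = {0, 2, 3, 5}
Tree: B1–B2, B1–B3, B3–B4
Every bag has size at most 4, so the width is 4 − 1 = 3 and tw(G) ≤ 3. For the lower bound, the 4 vertices {0, 2, 3, 5} are pairwise adjacent, and any tree decomposition puts a clique entirely inside one bag — forcing width ≥ 3. Combining the bounds, tw(G) = 3.

3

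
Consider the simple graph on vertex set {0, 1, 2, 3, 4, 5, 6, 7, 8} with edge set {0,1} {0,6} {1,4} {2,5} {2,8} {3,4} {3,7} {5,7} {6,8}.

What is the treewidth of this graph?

2

A width-2 tree decomposition is:
Bags: B1 = {0, 1, 4}  B2 = {0, 4, 6}  B3 = {4, 6, 8}  B4 = {2, 4, 8}  B5 = {2, 4, 5}  B6 = {4, 5, 7}  B7 = {3, 4, 7}
Tree: B1–B2, B2–B3, B3–B4, B4–B5, B5–B6, B6–B7
Each bag holds 3 vertices, so the decomposition has width 2, which upper-bounds the treewidth. The edges 4–1–0–6–8–2–5–7–3–4 form a cycle, so G is not a tree and its treewidth is at least 2. Therefore the treewidth is 2.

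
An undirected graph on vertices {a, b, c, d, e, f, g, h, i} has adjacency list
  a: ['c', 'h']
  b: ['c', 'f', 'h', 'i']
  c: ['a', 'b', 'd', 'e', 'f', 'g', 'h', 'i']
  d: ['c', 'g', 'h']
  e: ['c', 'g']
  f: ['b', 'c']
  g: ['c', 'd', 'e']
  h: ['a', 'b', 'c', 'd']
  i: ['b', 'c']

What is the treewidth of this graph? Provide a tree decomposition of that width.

The largest bag has 3 vertices, giving width 2; this decomposition certifies tw(G) ≤ 2. Conversely, {b, c, f} is a clique of size 3, and the vertices of any clique must share a bag in every tree decomposition; so some bag has ≥ 3 vertices and tw(G) ≥ 2. Combining the bounds, tw(G) = 2.

Treewidth 2.
One optimal decomposition is:
Bags: B1 = {b, c, i}  B2 = {b, c, f}  B3 = {b, c, h}  B4 = {c, d, h}  B5 = {c, d, g}  B6 = {a, c, h}  B7 = {c, e, g}
Tree: B1–B2, B2–B3, B3–B4, B4–B5, B4–B6, B5–B7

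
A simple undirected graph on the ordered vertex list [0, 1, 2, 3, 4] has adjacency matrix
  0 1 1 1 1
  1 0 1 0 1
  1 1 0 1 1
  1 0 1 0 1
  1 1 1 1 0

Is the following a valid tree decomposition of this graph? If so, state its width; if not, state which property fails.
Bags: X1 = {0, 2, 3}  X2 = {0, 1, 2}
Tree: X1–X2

A tree decomposition must satisfy three properties: every vertex lies in some bag; for every edge, both endpoints lie together in some bag; and for every vertex, the bags containing it form a connected subtree. Here vertex 4 appears in no bag, so the decomposition is invalid.

No — vertex 4 appears in no bag.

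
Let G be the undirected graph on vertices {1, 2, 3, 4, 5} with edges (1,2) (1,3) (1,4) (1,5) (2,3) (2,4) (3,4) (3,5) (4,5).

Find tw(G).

A width-3 tree decomposition is:
Bags: B1 = {1, 2, 3, 4}  B2 = {1, 3, 4, 5}
Tree: B1–B2
The largest bag has 4 vertices, giving width 3; this decomposition certifies tw(G) ≤ 3. Conversely, {1, 2, 3, 4} is a clique of size 4, and the vertices of any clique must share a bag in every tree decomposition; so some bag has ≥ 4 vertices and tw(G) ≥ 3. Therefore the treewidth is 3.

3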